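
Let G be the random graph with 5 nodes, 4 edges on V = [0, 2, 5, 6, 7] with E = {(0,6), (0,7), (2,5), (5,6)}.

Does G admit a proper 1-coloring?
Edge (0,6) forces its endpoints to differ, so 1 color is not enough.

No, G is not 1-colorable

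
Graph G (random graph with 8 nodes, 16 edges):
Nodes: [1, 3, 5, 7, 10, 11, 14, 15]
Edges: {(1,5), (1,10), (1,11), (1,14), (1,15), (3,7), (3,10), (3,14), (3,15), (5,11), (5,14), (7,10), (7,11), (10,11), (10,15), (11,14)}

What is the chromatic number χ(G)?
Clique number ω(G) = 4 (lower bound: χ ≥ ω).
The clique on [1, 5, 11, 14] has size 4, forcing χ ≥ 4, and the coloring below uses 4 colors, so χ(G) = 4.
A valid 4-coloring: color 1: [11, 15]; color 2: [10, 14]; color 3: [1, 3]; color 4: [5, 7].

χ(G) = 4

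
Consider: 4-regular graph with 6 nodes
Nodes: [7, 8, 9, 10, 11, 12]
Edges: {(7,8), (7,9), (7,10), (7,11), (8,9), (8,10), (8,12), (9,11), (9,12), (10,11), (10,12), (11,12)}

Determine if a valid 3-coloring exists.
A valid 3-coloring: color 1: [7, 12]; color 2: [9, 10]; color 3: [8, 11].
(χ(G) = 3 ≤ 3.)

Yes, G is 3-colorable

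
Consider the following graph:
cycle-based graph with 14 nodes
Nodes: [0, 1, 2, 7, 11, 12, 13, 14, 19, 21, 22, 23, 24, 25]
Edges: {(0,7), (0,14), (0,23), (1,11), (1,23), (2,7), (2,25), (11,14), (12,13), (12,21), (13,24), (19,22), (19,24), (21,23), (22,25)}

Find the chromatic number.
Clique number ω(G) = 2 (lower bound: χ ≥ ω).
Odd cycle [1, 11, 14, 0, 23] needs 3 colors (χ ≥ 3).
The coloring below uses 3 colors, so χ(G) = 3.
A valid 3-coloring: color 1: [7, 11, 13, 19, 23, 25]; color 2: [0, 1, 2, 12, 22, 24]; color 3: [14, 21].

χ(G) = 3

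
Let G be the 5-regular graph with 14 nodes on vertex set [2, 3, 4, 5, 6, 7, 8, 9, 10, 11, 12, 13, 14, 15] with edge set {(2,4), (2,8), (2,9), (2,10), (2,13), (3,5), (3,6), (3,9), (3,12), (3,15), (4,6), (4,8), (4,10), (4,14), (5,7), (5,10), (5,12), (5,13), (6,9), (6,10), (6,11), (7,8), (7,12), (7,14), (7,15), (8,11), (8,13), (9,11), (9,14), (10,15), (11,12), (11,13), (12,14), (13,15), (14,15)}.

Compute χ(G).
Clique number ω(G) = 3 (lower bound: χ ≥ ω).
Suppose a proper 3-coloring c exists. The clique [2, 4, 8] takes 3 distinct colors; by symmetry let c(2) = 1, c(4) = 2, c(8) = 3.
- Vertex 10: neighbors [2, 4] already have colors [1, 2] ⇒ c(10) = 3.
- Vertex 6: neighbors [4, 10] already have colors [2, 3] ⇒ c(6) = 1.
- Vertex 11: neighbors [6, 8] already have colors [1, 3] ⇒ c(11) = 2.
- Vertex 13: neighbors [2, 11, 8] already have colors [1, 2, 3] — all 3 colors blocked. Contradiction.
The forced assignments end in a contradiction, so G has no proper 3-coloring (χ ≥ 4).
The coloring below uses 4 colors, so χ(G) = 4.
A valid 4-coloring: color 1: [4, 7, 9, 13]; color 2: [2, 5, 6, 15]; color 3: [8, 10, 12]; color 4: [3, 11, 14].

χ(G) = 4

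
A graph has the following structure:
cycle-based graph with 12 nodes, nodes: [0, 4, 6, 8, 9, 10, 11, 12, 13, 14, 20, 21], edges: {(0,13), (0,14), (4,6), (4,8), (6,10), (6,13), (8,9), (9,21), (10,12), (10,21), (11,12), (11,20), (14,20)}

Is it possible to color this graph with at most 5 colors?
Yes, G is 5-colorable

A valid 5-coloring: color 1: [0, 6, 8, 12, 20, 21]; color 2: [4, 9, 10, 11, 13, 14].
(χ(G) = 2 ≤ 5.)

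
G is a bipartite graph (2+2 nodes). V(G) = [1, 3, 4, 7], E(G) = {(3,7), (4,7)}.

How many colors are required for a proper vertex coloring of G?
χ(G) = 2

Clique number ω(G) = 2 (lower bound: χ ≥ ω).
The graph is bipartite (no odd cycle), so 2 colors suffice: χ(G) = 2.
A valid 2-coloring: color 1: [1, 7]; color 2: [3, 4].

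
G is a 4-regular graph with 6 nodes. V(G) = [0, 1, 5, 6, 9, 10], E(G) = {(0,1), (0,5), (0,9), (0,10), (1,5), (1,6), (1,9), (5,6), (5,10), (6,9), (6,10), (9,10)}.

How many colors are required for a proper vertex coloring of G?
χ(G) = 3

Clique number ω(G) = 3 (lower bound: χ ≥ ω).
The clique on [0, 1, 9] has size 3, forcing χ ≥ 3, and the coloring below uses 3 colors, so χ(G) = 3.
A valid 3-coloring: color 1: [0, 6]; color 2: [1, 10]; color 3: [5, 9].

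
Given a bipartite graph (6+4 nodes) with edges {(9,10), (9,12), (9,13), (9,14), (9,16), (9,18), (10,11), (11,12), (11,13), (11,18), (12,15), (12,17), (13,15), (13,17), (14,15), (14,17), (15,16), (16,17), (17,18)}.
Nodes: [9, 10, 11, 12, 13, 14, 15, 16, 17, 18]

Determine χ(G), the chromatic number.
Clique number ω(G) = 2 (lower bound: χ ≥ ω).
The graph is bipartite (no odd cycle), so 2 colors suffice: χ(G) = 2.
A valid 2-coloring: color 1: [9, 11, 15, 17]; color 2: [10, 12, 13, 14, 16, 18].

χ(G) = 2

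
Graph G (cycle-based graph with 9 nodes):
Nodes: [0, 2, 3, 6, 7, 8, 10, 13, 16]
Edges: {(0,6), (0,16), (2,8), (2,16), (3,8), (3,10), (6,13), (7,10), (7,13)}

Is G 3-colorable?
Yes, G is 3-colorable

A valid 3-coloring: color 1: [0, 2, 10, 13]; color 2: [6, 7, 8, 16]; color 3: [3].
(χ(G) = 3 ≤ 3.)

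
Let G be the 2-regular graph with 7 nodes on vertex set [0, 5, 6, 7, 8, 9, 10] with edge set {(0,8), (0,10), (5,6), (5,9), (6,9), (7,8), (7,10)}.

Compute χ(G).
χ(G) = 3

Clique number ω(G) = 3 (lower bound: χ ≥ ω).
The clique on [5, 6, 9] has size 3, forcing χ ≥ 3, and the coloring below uses 3 colors, so χ(G) = 3.
A valid 3-coloring: color 1: [8, 9, 10]; color 2: [0, 5, 7]; color 3: [6].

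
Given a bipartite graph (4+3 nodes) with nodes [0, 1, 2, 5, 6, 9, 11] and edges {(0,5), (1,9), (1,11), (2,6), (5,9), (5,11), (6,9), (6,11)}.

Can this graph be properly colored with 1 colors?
No, G is not 1-colorable

Edge (1,9) forces its endpoints to differ, so 1 color is not enough.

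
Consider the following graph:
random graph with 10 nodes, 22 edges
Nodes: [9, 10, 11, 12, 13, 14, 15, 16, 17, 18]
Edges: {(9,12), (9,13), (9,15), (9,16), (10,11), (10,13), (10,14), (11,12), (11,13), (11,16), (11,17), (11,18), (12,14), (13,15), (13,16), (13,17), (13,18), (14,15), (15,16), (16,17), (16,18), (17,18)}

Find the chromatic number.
χ(G) = 5

Clique number ω(G) = 5 (lower bound: χ ≥ ω).
The clique on [11, 13, 16, 17, 18] has size 5, forcing χ ≥ 5, and the coloring below uses 5 colors, so χ(G) = 5.
A valid 5-coloring: color 1: [13, 14]; color 2: [10, 12, 16]; color 3: [9, 11]; color 4: [15, 18]; color 5: [17].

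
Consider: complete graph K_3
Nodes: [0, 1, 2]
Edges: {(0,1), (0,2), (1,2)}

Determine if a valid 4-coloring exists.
A valid 4-coloring: color 1: [1]; color 2: [2]; color 3: [0].
(χ(G) = 3 ≤ 4.)

Yes, G is 4-colorable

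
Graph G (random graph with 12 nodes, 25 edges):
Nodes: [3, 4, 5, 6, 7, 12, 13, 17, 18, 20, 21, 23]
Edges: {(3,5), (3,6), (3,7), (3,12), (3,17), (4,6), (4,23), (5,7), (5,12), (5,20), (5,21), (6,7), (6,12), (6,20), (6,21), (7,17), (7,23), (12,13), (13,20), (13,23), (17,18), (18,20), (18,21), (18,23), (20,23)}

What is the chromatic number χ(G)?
Clique number ω(G) = 3 (lower bound: χ ≥ ω).
The clique on [3, 5, 12] has size 3, forcing χ ≥ 3, and the coloring below uses 3 colors, so χ(G) = 3.
A valid 3-coloring: color 1: [5, 6, 17, 23]; color 2: [4, 7, 12, 20, 21]; color 3: [3, 13, 18].

χ(G) = 3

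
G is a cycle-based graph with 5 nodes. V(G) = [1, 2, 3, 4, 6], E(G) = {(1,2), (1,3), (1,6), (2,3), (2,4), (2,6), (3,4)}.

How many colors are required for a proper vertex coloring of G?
Clique number ω(G) = 3 (lower bound: χ ≥ ω).
The clique on [1, 2, 3] has size 3, forcing χ ≥ 3, and the coloring below uses 3 colors, so χ(G) = 3.
A valid 3-coloring: color 1: [2]; color 2: [3, 6]; color 3: [1, 4].

χ(G) = 3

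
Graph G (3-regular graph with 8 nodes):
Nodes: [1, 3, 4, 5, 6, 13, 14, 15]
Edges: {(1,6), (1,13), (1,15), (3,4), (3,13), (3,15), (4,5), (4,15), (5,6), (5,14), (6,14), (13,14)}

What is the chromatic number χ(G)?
Clique number ω(G) = 3 (lower bound: χ ≥ ω).
The clique on [3, 4, 15] has size 3, forcing χ ≥ 3, and the coloring below uses 3 colors, so χ(G) = 3.
A valid 3-coloring: color 1: [5, 13, 15]; color 2: [1, 3, 14]; color 3: [4, 6].

χ(G) = 3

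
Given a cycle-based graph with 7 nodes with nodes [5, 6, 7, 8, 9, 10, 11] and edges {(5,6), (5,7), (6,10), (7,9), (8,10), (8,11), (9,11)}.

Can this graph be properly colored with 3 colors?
Yes, G is 3-colorable

A valid 3-coloring: color 1: [5, 8, 9]; color 2: [6, 7, 11]; color 3: [10].
(χ(G) = 3 ≤ 3.)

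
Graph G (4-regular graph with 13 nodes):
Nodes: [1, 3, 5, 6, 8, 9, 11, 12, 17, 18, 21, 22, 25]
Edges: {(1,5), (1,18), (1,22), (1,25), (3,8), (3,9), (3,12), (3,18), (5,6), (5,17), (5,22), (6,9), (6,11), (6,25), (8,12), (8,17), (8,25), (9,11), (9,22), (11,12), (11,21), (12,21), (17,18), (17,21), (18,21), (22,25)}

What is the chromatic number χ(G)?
Clique number ω(G) = 3 (lower bound: χ ≥ ω).
The clique on [1, 22, 25] has size 3, forcing χ ≥ 3, and the coloring below uses 3 colors, so χ(G) = 3.
A valid 3-coloring: color 1: [1, 6, 8, 21]; color 2: [5, 9, 12, 18, 25]; color 3: [3, 11, 17, 22].

χ(G) = 3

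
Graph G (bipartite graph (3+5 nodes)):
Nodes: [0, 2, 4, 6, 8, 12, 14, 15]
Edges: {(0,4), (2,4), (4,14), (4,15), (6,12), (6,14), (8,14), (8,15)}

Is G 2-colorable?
Yes, G is 2-colorable

A valid 2-coloring: color 1: [4, 6, 8]; color 2: [0, 2, 12, 14, 15].
(χ(G) = 2 ≤ 2.)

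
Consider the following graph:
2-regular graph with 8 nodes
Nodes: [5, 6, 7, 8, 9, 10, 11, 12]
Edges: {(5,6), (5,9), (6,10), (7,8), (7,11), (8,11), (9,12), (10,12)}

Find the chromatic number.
Clique number ω(G) = 3 (lower bound: χ ≥ ω).
The clique on [7, 8, 11] has size 3, forcing χ ≥ 3, and the coloring below uses 3 colors, so χ(G) = 3.
A valid 3-coloring: color 1: [6, 11, 12]; color 2: [5, 8, 10]; color 3: [7, 9].

χ(G) = 3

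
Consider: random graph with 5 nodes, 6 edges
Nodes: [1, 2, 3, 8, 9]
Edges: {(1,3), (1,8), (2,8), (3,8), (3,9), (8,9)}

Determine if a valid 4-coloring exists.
A valid 4-coloring: color 1: [8]; color 2: [2, 3]; color 3: [1, 9].
(χ(G) = 3 ≤ 4.)

Yes, G is 4-colorable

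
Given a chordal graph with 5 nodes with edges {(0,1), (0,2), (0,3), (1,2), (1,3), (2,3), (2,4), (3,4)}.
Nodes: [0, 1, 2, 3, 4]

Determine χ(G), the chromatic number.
Clique number ω(G) = 4 (lower bound: χ ≥ ω).
The clique on [0, 1, 2, 3] has size 4, forcing χ ≥ 4, and the coloring below uses 4 colors, so χ(G) = 4.
A valid 4-coloring: color 1: [3]; color 2: [2]; color 3: [0, 4]; color 4: [1].

χ(G) = 4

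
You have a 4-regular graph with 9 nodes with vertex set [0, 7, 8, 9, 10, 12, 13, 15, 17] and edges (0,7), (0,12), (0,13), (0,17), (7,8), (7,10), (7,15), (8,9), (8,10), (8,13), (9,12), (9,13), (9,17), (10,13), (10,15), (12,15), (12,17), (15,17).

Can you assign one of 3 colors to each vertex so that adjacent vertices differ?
Suppose a proper 3-coloring c exists. The clique [0, 12, 17] takes 3 distinct colors; by symmetry let c(0) = 1, c(12) = 2, c(17) = 3.
- Vertex 9: neighbors [12, 17] already have colors [2, 3] ⇒ c(9) = 1.
- Vertex 15: neighbors [12, 17] already have colors [2, 3] ⇒ c(15) = 1.
- Vertex 8: neighbors [9] already have colors [1]; try each remaining color.
- Case c(8) = 2:
  - Vertex 10: neighbors [15, 8] already have colors [1, 2] ⇒ c(10) = 3.
  - Vertex 7: neighbors [0, 8, 10] already have colors [1, 2, 3] — all 3 colors blocked. Contradiction.
- Case c(8) = 3:
  - Vertex 10: neighbors [15, 8] already have colors [1, 3] ⇒ c(10) = 2.
  - Vertex 7: neighbors [0, 10, 8] already have colors [1, 2, 3] — all 3 colors blocked. Contradiction.
Every case ends in a contradiction, so G has no proper 3-coloring (χ ≥ 4).

No, G is not 3-colorable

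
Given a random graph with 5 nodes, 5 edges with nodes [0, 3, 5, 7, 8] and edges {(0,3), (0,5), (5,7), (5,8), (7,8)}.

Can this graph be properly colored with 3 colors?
Yes, G is 3-colorable

A valid 3-coloring: color 1: [3, 5]; color 2: [0, 8]; color 3: [7].
(χ(G) = 3 ≤ 3.)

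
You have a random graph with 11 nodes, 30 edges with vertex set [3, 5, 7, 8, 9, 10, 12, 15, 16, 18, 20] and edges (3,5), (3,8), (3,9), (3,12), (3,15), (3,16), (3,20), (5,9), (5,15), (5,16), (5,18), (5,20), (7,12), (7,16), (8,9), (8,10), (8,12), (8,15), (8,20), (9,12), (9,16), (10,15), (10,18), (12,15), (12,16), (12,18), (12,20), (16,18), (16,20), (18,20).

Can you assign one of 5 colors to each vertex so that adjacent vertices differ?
A valid 5-coloring: color 1: [5, 10, 12]; color 2: [8, 16]; color 3: [3, 7, 18]; color 4: [9, 15, 20].
(χ(G) = 4 ≤ 5.)

Yes, G is 5-colorable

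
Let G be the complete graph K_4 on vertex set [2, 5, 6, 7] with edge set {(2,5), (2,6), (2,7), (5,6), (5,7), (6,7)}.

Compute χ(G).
χ(G) = 4

Clique number ω(G) = 4 (lower bound: χ ≥ ω).
The clique on [2, 5, 6, 7] has size 4, forcing χ ≥ 4, and the coloring below uses 4 colors, so χ(G) = 4.
A valid 4-coloring: color 1: [6]; color 2: [7]; color 3: [2]; color 4: [5].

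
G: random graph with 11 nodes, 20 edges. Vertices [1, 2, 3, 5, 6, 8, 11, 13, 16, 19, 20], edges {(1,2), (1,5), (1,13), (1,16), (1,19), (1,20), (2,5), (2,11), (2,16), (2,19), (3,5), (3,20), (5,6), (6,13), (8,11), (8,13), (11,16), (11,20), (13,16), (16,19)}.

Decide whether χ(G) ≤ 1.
No, G is not 1-colorable

The clique on vertices [1, 2, 16, 19] has size 4 > 1, so it alone needs 4 colors.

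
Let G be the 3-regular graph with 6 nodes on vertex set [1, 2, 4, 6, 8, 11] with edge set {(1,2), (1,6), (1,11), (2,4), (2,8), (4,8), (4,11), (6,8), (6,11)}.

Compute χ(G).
Clique number ω(G) = 3 (lower bound: χ ≥ ω).
The clique on [2, 4, 8] has size 3, forcing χ ≥ 3, and the coloring below uses 3 colors, so χ(G) = 3.
A valid 3-coloring: color 1: [1, 4]; color 2: [2, 6]; color 3: [8, 11].

χ(G) = 3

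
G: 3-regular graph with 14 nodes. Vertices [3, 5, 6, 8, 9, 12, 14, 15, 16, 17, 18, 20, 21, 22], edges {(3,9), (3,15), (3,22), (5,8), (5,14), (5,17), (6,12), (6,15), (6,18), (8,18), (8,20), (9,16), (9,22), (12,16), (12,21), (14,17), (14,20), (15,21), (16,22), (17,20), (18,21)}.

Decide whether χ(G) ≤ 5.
A valid 5-coloring: color 1: [3, 6, 8, 14, 16, 21]; color 2: [5, 12, 15, 18, 20, 22]; color 3: [9, 17].
(χ(G) = 3 ≤ 5.)

Yes, G is 5-colorable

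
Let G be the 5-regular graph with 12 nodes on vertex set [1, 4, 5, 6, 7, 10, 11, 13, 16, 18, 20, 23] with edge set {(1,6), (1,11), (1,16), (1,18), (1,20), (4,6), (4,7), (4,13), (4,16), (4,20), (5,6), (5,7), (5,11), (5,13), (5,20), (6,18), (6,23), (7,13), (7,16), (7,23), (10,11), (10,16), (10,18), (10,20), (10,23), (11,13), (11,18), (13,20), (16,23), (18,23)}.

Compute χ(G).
Clique number ω(G) = 3 (lower bound: χ ≥ ω).
Odd cycle [23, 10, 11, 1, 6] needs 3 colors (χ ≥ 3).
Vertex 18 is adjacent to every vertex of [1, 6, 10, 11, 23], which already need 3 colors among themselves, so 18 needs a new color (χ ≥ 4).
The coloring below uses 4 colors, so χ(G) = 4.
A valid 4-coloring: color 1: [6, 11, 16, 20]; color 2: [7, 18]; color 3: [1, 13, 23]; color 4: [4, 5, 10].

χ(G) = 4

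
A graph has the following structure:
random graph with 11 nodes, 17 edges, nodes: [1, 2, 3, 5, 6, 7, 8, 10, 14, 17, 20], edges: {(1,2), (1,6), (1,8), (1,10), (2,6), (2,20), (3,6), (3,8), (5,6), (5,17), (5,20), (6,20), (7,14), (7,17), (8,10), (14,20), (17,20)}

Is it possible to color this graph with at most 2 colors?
No, G is not 2-colorable

The clique on vertices [1, 2, 6] has size 3 > 2, so it alone needs 3 colors.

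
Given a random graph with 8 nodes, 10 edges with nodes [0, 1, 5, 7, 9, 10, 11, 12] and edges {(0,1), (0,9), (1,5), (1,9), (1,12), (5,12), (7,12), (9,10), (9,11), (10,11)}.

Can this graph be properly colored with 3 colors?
A valid 3-coloring: color 1: [9, 12]; color 2: [1, 7, 11]; color 3: [0, 5, 10].
(χ(G) = 3 ≤ 3.)

Yes, G is 3-colorable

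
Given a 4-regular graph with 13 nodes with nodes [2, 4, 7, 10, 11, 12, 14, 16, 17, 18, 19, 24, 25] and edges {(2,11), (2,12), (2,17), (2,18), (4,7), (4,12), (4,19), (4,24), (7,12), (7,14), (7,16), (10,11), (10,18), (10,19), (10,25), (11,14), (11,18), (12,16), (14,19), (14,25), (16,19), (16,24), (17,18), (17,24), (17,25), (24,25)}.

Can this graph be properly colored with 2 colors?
The clique on vertices [2, 17, 18] has size 3 > 2, so it alone needs 3 colors.

No, G is not 2-colorable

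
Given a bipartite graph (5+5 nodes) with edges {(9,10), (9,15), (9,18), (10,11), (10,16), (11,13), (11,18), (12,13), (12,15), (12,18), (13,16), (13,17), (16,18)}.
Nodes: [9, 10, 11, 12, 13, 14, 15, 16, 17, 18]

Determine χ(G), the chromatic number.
χ(G) = 2

Clique number ω(G) = 2 (lower bound: χ ≥ ω).
The graph is bipartite (no odd cycle), so 2 colors suffice: χ(G) = 2.
A valid 2-coloring: color 1: [10, 13, 14, 15, 18]; color 2: [9, 11, 12, 16, 17].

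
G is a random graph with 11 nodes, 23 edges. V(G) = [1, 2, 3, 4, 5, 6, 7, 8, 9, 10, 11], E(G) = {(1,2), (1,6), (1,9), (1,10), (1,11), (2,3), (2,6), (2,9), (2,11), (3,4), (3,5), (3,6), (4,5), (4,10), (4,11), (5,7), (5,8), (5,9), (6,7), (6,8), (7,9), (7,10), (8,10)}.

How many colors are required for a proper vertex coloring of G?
χ(G) = 4

Clique number ω(G) = 3 (lower bound: χ ≥ ω).
Suppose a proper 3-coloring c exists. The clique [1, 2, 6] takes 3 distinct colors; by symmetry let c(1) = 1, c(2) = 2, c(6) = 3.
- Vertex 3: neighbors [2, 6] already have colors [2, 3] ⇒ c(3) = 1.
- Vertex 9: neighbors [1, 2] already have colors [1, 2] ⇒ c(9) = 3.
- Vertex 5: neighbors [3, 9] already have colors [1, 3] ⇒ c(5) = 2.
- Vertex 4: neighbors [3, 5] already have colors [1, 2] ⇒ c(4) = 3.
- Vertex 11: neighbors [1, 2, 4] already have colors [1, 2, 3] — all 3 colors blocked. Contradiction.
The forced assignments end in a contradiction, so G has no proper 3-coloring (χ ≥ 4).
The coloring below uses 4 colors, so χ(G) = 4.
A valid 4-coloring: color 1: [2, 5, 10]; color 2: [1, 3, 7, 8]; color 3: [4, 6, 9]; color 4: [11].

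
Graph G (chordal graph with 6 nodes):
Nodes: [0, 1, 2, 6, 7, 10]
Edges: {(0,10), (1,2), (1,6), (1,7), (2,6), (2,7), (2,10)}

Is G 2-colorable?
The clique on vertices [1, 2, 6] has size 3 > 2, so it alone needs 3 colors.

No, G is not 2-colorable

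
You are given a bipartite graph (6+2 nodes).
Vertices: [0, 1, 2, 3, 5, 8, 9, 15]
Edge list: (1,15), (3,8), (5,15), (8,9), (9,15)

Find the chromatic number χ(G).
χ(G) = 2

Clique number ω(G) = 2 (lower bound: χ ≥ ω).
The graph is bipartite (no odd cycle), so 2 colors suffice: χ(G) = 2.
A valid 2-coloring: color 1: [0, 2, 8, 15]; color 2: [1, 3, 5, 9].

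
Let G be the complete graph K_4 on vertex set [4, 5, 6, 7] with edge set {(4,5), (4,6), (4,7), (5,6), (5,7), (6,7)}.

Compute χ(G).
Clique number ω(G) = 4 (lower bound: χ ≥ ω).
The clique on [4, 5, 6, 7] has size 4, forcing χ ≥ 4, and the coloring below uses 4 colors, so χ(G) = 4.
A valid 4-coloring: color 1: [4]; color 2: [6]; color 3: [5]; color 4: [7].

χ(G) = 4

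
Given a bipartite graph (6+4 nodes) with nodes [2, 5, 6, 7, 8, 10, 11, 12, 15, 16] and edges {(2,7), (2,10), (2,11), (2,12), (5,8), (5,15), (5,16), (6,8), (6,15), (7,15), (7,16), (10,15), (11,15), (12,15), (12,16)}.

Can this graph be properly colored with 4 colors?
Yes, G is 4-colorable

A valid 4-coloring: color 1: [2, 8, 15, 16]; color 2: [5, 6, 7, 10, 11, 12].
(χ(G) = 2 ≤ 4.)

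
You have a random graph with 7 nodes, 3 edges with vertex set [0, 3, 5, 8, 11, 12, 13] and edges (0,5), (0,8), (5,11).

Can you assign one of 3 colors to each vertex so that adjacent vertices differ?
Yes, G is 3-colorable

A valid 3-coloring: color 1: [3, 5, 8, 12, 13]; color 2: [0, 11].
(χ(G) = 2 ≤ 3.)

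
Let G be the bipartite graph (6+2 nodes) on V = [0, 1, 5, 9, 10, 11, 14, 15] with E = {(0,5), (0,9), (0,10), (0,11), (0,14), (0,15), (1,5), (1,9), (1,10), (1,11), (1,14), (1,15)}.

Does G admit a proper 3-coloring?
Yes, G is 3-colorable

A valid 3-coloring: color 1: [0, 1]; color 2: [5, 9, 10, 11, 14, 15].
(χ(G) = 2 ≤ 3.)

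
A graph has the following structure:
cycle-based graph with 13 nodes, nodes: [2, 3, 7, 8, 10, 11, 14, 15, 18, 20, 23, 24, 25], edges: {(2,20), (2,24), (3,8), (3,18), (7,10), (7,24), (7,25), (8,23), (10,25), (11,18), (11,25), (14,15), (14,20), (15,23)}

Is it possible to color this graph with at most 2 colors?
No, G is not 2-colorable

The clique on vertices [7, 10, 25] has size 3 > 2, so it alone needs 3 colors.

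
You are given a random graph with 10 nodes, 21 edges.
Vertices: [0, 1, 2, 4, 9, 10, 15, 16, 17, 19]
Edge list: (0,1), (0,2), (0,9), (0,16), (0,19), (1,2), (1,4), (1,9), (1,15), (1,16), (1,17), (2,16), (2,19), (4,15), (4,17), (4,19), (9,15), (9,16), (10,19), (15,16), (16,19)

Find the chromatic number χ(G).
χ(G) = 4

Clique number ω(G) = 4 (lower bound: χ ≥ ω).
The clique on [0, 1, 9, 16] has size 4, forcing χ ≥ 4, and the coloring below uses 4 colors, so χ(G) = 4.
A valid 4-coloring: color 1: [1, 19]; color 2: [4, 10, 16]; color 3: [0, 15, 17]; color 4: [2, 9].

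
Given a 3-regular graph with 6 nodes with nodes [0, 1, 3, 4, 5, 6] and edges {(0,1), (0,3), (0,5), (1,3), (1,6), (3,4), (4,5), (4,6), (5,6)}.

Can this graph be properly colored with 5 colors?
A valid 5-coloring: color 1: [3, 5]; color 2: [1, 4]; color 3: [0, 6].
(χ(G) = 3 ≤ 5.)

Yes, G is 5-colorable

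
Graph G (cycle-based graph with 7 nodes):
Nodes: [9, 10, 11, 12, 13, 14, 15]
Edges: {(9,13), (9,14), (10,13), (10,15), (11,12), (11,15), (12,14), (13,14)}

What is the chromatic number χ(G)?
χ(G) = 3

Clique number ω(G) = 3 (lower bound: χ ≥ ω).
The clique on [9, 13, 14] has size 3, forcing χ ≥ 3, and the coloring below uses 3 colors, so χ(G) = 3.
A valid 3-coloring: color 1: [10, 11, 14]; color 2: [12, 13, 15]; color 3: [9].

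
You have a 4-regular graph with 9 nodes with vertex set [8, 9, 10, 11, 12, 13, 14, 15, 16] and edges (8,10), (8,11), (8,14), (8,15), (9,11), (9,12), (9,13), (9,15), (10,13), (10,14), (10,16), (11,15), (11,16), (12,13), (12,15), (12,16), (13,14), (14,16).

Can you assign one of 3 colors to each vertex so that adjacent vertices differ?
No, G is not 3-colorable

Suppose a proper 3-coloring c exists. The clique [8, 10, 14] takes 3 distinct colors; by symmetry let c(8) = 1, c(10) = 2, c(14) = 3.
- Vertex 13: neighbors [10, 14] already have colors [2, 3] ⇒ c(13) = 1.
- Vertex 16: neighbors [10, 14] already have colors [2, 3] ⇒ c(16) = 1.
- Vertex 9: neighbors [13] already have colors [1]; try each remaining color.
- Case c(9) = 2:
  - Vertex 15: neighbors [8, 9] already have colors [1, 2] ⇒ c(15) = 3.
  - Vertex 11: neighbors [8, 9, 15] already have colors [1, 2, 3] — all 3 colors blocked. Contradiction.
- Case c(9) = 3:
  - Vertex 15: neighbors [8, 9] already have colors [1, 3] ⇒ c(15) = 2.
  - Vertex 11: neighbors [8, 15, 9] already have colors [1, 2, 3] — all 3 colors blocked. Contradiction.
Every case ends in a contradiction, so G has no proper 3-coloring (χ ≥ 4).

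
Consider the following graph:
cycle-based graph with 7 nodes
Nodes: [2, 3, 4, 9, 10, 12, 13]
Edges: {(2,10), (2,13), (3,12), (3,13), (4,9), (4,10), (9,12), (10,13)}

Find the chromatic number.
χ(G) = 3

Clique number ω(G) = 3 (lower bound: χ ≥ ω).
The clique on [2, 10, 13] has size 3, forcing χ ≥ 3, and the coloring below uses 3 colors, so χ(G) = 3.
A valid 3-coloring: color 1: [4, 12, 13]; color 2: [3, 9, 10]; color 3: [2].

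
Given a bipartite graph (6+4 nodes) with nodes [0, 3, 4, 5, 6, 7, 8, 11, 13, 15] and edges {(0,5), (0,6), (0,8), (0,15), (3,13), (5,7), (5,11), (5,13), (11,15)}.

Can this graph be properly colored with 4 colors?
Yes, G is 4-colorable

A valid 4-coloring: color 1: [3, 4, 5, 6, 8, 15]; color 2: [0, 7, 11, 13].
(χ(G) = 2 ≤ 4.)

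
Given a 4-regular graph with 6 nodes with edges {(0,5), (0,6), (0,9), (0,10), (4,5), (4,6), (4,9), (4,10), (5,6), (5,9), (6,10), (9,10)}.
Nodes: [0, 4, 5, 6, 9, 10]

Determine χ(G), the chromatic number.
χ(G) = 3

Clique number ω(G) = 3 (lower bound: χ ≥ ω).
The clique on [0, 9, 10] has size 3, forcing χ ≥ 3, and the coloring below uses 3 colors, so χ(G) = 3.
A valid 3-coloring: color 1: [0, 4]; color 2: [5, 10]; color 3: [6, 9].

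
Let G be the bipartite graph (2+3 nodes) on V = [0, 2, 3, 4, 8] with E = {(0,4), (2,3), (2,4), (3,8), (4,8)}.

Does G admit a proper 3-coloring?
Yes, G is 3-colorable

A valid 3-coloring: color 1: [3, 4]; color 2: [0, 2, 8].
(χ(G) = 2 ≤ 3.)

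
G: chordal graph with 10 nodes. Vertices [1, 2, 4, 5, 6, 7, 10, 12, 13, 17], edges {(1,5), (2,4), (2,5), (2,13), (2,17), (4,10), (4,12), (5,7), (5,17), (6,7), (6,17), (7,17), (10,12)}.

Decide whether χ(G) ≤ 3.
A valid 3-coloring: color 1: [1, 4, 13, 17]; color 2: [2, 7, 12]; color 3: [5, 6, 10].
(χ(G) = 3 ≤ 3.)

Yes, G is 3-colorable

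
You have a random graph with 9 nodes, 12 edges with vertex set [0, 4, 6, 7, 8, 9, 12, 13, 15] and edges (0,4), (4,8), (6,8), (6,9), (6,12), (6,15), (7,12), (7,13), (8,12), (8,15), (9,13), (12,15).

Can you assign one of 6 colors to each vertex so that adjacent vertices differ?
Yes, G is 6-colorable

A valid 6-coloring: color 1: [0, 7, 8, 9]; color 2: [4, 6, 13]; color 3: [12]; color 4: [15].
(χ(G) = 4 ≤ 6.)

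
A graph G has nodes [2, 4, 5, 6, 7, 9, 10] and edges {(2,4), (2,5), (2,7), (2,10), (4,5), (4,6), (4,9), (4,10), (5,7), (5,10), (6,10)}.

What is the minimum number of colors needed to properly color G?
χ(G) = 4

Clique number ω(G) = 4 (lower bound: χ ≥ ω).
The clique on [2, 4, 5, 10] has size 4, forcing χ ≥ 4, and the coloring below uses 4 colors, so χ(G) = 4.
A valid 4-coloring: color 1: [4, 7]; color 2: [9, 10]; color 3: [5, 6]; color 4: [2].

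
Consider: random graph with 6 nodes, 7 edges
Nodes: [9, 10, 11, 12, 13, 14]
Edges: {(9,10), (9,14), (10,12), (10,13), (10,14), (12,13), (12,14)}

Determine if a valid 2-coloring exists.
No, G is not 2-colorable

The clique on vertices [9, 10, 14] has size 3 > 2, so it alone needs 3 colors.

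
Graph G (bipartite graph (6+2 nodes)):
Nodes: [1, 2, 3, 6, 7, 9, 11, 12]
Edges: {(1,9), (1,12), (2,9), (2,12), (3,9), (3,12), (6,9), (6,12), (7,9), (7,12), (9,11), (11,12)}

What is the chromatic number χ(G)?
Clique number ω(G) = 2 (lower bound: χ ≥ ω).
The graph is bipartite (no odd cycle), so 2 colors suffice: χ(G) = 2.
A valid 2-coloring: color 1: [9, 12]; color 2: [1, 2, 3, 6, 7, 11].

χ(G) = 2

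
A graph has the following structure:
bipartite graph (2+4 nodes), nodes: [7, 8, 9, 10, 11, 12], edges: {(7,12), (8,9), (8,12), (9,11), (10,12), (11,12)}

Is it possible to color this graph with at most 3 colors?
Yes, G is 3-colorable

A valid 3-coloring: color 1: [9, 12]; color 2: [7, 8, 10, 11].
(χ(G) = 2 ≤ 3.)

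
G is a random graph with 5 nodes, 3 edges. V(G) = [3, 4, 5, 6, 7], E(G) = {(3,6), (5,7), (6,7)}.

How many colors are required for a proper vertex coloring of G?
χ(G) = 2

Clique number ω(G) = 2 (lower bound: χ ≥ ω).
The graph is bipartite (no odd cycle), so 2 colors suffice: χ(G) = 2.
A valid 2-coloring: color 1: [4, 5, 6]; color 2: [3, 7].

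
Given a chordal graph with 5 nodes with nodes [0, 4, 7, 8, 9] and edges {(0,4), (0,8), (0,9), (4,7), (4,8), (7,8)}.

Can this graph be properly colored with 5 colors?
Yes, G is 5-colorable

A valid 5-coloring: color 1: [0, 7]; color 2: [4, 9]; color 3: [8].
(χ(G) = 3 ≤ 5.)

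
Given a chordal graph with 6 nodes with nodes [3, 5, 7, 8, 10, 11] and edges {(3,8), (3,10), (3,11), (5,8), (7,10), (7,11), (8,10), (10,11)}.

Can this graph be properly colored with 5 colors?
Yes, G is 5-colorable

A valid 5-coloring: color 1: [5, 10]; color 2: [8, 11]; color 3: [3, 7].
(χ(G) = 3 ≤ 5.)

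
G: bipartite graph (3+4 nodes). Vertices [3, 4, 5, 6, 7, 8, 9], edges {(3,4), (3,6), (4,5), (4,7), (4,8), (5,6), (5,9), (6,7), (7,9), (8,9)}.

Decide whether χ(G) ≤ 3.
A valid 3-coloring: color 1: [4, 6, 9]; color 2: [3, 5, 7, 8].
(χ(G) = 2 ≤ 3.)

Yes, G is 3-colorable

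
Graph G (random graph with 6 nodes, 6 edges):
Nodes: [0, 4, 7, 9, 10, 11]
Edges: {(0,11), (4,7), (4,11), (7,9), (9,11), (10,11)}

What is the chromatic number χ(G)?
Clique number ω(G) = 2 (lower bound: χ ≥ ω).
The graph is bipartite (no odd cycle), so 2 colors suffice: χ(G) = 2.
A valid 2-coloring: color 1: [7, 11]; color 2: [0, 4, 9, 10].

χ(G) = 2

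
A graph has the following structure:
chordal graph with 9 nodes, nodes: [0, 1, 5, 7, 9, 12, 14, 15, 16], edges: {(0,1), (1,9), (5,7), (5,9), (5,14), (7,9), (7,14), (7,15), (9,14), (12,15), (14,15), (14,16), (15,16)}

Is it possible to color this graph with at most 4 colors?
A valid 4-coloring: color 1: [1, 12, 14]; color 2: [0, 9, 15]; color 3: [7, 16]; color 4: [5].
(χ(G) = 4 ≤ 4.)

Yes, G is 4-colorable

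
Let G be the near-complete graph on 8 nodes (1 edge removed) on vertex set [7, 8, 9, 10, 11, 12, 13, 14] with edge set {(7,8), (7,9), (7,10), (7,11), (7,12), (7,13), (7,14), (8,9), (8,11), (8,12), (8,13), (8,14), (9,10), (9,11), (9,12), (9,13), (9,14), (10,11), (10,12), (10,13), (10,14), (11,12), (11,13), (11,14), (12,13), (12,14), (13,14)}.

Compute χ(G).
Clique number ω(G) = 7 (lower bound: χ ≥ ω).
The clique on [7, 8, 9, 11, 12, 13, 14] has size 7, forcing χ ≥ 7, and the coloring below uses 7 colors, so χ(G) = 7.
A valid 7-coloring: color 1: [9]; color 2: [14]; color 3: [11]; color 4: [13]; color 5: [12]; color 6: [7]; color 7: [8, 10].

χ(G) = 7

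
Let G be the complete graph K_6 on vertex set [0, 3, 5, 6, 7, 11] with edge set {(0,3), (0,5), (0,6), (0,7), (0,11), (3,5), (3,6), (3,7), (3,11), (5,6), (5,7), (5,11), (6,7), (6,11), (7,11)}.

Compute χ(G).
χ(G) = 6

Clique number ω(G) = 6 (lower bound: χ ≥ ω).
The clique on [0, 3, 5, 6, 7, 11] has size 6, forcing χ ≥ 6, and the coloring below uses 6 colors, so χ(G) = 6.
A valid 6-coloring: color 1: [0]; color 2: [5]; color 3: [3]; color 4: [6]; color 5: [7]; color 6: [11].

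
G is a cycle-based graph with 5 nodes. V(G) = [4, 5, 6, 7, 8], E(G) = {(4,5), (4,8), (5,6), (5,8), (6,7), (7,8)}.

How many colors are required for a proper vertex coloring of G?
χ(G) = 3

Clique number ω(G) = 3 (lower bound: χ ≥ ω).
The clique on [4, 5, 8] has size 3, forcing χ ≥ 3, and the coloring below uses 3 colors, so χ(G) = 3.
A valid 3-coloring: color 1: [5, 7]; color 2: [6, 8]; color 3: [4].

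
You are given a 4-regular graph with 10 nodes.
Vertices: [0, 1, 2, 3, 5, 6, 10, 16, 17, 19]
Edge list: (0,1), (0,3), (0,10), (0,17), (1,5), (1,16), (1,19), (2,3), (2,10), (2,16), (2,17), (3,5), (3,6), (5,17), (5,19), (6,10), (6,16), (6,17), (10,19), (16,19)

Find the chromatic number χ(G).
χ(G) = 3

Clique number ω(G) = 3 (lower bound: χ ≥ ω).
The clique on [1, 5, 19] has size 3, forcing χ ≥ 3, and the coloring below uses 3 colors, so χ(G) = 3.
A valid 3-coloring: color 1: [1, 3, 10, 17]; color 2: [0, 5, 16]; color 3: [2, 6, 19].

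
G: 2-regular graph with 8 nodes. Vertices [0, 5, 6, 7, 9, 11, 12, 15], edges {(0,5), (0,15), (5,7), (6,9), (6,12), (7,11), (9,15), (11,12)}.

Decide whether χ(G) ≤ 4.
A valid 4-coloring: color 1: [5, 6, 11, 15]; color 2: [0, 7, 9, 12].
(χ(G) = 2 ≤ 4.)

Yes, G is 4-colorable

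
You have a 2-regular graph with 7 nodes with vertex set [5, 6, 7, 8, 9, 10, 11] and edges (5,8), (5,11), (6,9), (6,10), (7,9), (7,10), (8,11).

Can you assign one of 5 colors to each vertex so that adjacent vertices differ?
A valid 5-coloring: color 1: [9, 10, 11]; color 2: [5, 6, 7]; color 3: [8].
(χ(G) = 3 ≤ 5.)

Yes, G is 5-colorable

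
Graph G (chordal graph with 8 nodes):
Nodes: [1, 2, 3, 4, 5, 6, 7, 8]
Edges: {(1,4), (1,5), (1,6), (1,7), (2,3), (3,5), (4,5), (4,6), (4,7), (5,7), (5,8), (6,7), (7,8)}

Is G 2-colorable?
No, G is not 2-colorable

The clique on vertices [1, 4, 5, 7] has size 4 > 2, so it alone needs 4 colors.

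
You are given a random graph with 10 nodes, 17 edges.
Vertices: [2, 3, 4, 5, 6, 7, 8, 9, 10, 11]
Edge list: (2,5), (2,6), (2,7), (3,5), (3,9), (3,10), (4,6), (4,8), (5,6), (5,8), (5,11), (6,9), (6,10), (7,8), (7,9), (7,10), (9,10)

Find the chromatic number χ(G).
Clique number ω(G) = 3 (lower bound: χ ≥ ω).
The clique on [2, 5, 6] has size 3, forcing χ ≥ 3, and the coloring below uses 3 colors, so χ(G) = 3.
A valid 3-coloring: color 1: [3, 6, 7, 11]; color 2: [4, 5, 10]; color 3: [2, 8, 9].

χ(G) = 3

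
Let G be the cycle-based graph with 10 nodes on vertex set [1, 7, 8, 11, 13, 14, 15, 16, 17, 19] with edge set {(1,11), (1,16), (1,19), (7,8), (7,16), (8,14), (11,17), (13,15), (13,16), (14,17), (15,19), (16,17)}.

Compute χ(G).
Clique number ω(G) = 2 (lower bound: χ ≥ ω).
Odd cycle [8, 14, 17, 16, 7] needs 3 colors (χ ≥ 3).
The coloring below uses 3 colors, so χ(G) = 3.
A valid 3-coloring: color 1: [8, 11, 16, 19]; color 2: [1, 7, 15, 17]; color 3: [13, 14].

χ(G) = 3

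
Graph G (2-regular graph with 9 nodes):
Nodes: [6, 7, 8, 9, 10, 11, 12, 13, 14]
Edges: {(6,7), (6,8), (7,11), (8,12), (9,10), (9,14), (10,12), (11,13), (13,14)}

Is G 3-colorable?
A valid 3-coloring: color 1: [6, 9, 11, 12]; color 2: [7, 8, 10, 14]; color 3: [13].
(χ(G) = 3 ≤ 3.)

Yes, G is 3-colorable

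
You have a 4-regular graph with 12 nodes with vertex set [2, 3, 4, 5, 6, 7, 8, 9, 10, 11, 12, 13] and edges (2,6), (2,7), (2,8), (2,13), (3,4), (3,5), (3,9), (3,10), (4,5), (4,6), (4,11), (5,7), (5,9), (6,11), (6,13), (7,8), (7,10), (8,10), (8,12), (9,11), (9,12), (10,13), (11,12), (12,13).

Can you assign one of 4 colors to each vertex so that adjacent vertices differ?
Yes, G is 4-colorable

A valid 4-coloring: color 1: [3, 6, 7, 12]; color 2: [5, 8, 11, 13]; color 3: [2, 4, 9, 10].
(χ(G) = 3 ≤ 4.)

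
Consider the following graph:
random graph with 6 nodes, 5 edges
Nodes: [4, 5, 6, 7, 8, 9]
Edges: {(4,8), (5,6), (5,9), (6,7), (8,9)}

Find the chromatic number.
Clique number ω(G) = 2 (lower bound: χ ≥ ω).
The graph is bipartite (no odd cycle), so 2 colors suffice: χ(G) = 2.
A valid 2-coloring: color 1: [4, 6, 9]; color 2: [5, 7, 8].

χ(G) = 2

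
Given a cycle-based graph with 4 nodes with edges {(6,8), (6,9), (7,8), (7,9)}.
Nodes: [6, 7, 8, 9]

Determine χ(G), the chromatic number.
Clique number ω(G) = 2 (lower bound: χ ≥ ω).
The graph is bipartite (no odd cycle), so 2 colors suffice: χ(G) = 2.
A valid 2-coloring: color 1: [6, 7]; color 2: [8, 9].

χ(G) = 2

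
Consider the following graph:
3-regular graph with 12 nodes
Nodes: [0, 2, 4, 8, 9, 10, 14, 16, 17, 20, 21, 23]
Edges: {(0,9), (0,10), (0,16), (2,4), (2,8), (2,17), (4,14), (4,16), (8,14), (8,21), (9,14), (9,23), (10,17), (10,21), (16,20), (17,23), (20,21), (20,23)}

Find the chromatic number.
χ(G) = 3

Clique number ω(G) = 2 (lower bound: χ ≥ ω).
Odd cycle [10, 21, 20, 16, 0] needs 3 colors (χ ≥ 3).
The coloring below uses 3 colors, so χ(G) = 3.
A valid 3-coloring: color 1: [0, 4, 8, 17, 20]; color 2: [2, 10, 14, 16, 23]; color 3: [9, 21].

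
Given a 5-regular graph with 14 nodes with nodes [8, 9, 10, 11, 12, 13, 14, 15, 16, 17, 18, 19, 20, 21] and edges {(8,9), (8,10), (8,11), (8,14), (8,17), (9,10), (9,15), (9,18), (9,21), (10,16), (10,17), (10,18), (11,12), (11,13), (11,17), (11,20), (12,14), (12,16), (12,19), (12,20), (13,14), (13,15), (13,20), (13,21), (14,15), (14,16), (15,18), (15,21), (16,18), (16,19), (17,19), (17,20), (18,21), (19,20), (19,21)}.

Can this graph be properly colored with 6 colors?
Yes, G is 6-colorable

A valid 6-coloring: color 1: [8, 16, 20, 21]; color 2: [10, 11, 15, 19]; color 3: [14, 17, 18]; color 4: [9, 12, 13].
(χ(G) = 4 ≤ 6.)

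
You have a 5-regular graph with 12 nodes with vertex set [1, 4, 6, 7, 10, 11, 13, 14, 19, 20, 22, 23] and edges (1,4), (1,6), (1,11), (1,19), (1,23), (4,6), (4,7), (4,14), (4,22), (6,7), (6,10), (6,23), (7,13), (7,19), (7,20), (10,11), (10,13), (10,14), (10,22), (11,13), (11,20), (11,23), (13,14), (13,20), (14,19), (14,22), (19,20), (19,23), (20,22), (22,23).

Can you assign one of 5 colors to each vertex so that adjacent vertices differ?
Yes, G is 5-colorable

A valid 5-coloring: color 1: [4, 10, 20, 23]; color 2: [1, 13, 22]; color 3: [7, 11, 14]; color 4: [6, 19].
(χ(G) = 4 ≤ 5.)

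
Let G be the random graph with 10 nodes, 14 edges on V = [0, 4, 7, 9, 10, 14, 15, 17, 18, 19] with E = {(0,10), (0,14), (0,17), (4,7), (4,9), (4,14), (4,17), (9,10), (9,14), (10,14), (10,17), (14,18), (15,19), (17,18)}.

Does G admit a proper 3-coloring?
Yes, G is 3-colorable

A valid 3-coloring: color 1: [7, 14, 15, 17]; color 2: [4, 10, 18, 19]; color 3: [0, 9].
(χ(G) = 3 ≤ 3.)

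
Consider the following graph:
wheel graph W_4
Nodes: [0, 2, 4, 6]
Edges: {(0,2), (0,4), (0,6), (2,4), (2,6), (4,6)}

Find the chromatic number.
χ(G) = 4

Clique number ω(G) = 4 (lower bound: χ ≥ ω).
The clique on [0, 2, 4, 6] has size 4, forcing χ ≥ 4, and the coloring below uses 4 colors, so χ(G) = 4.
A valid 4-coloring: color 1: [4]; color 2: [2]; color 3: [0]; color 4: [6].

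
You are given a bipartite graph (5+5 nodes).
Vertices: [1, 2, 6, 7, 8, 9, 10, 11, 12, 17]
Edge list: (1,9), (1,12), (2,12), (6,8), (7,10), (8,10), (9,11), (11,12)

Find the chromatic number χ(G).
χ(G) = 2

Clique number ω(G) = 2 (lower bound: χ ≥ ω).
The graph is bipartite (no odd cycle), so 2 colors suffice: χ(G) = 2.
A valid 2-coloring: color 1: [6, 9, 10, 12, 17]; color 2: [1, 2, 7, 8, 11].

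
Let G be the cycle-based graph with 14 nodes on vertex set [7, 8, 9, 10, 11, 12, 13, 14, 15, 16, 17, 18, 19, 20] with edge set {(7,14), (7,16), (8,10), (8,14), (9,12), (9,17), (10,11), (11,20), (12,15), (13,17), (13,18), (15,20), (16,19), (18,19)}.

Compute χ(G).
Clique number ω(G) = 2 (lower bound: χ ≥ ω).
The graph is bipartite (no odd cycle), so 2 colors suffice: χ(G) = 2.
A valid 2-coloring: color 1: [10, 12, 14, 16, 17, 18, 20]; color 2: [7, 8, 9, 11, 13, 15, 19].

χ(G) = 2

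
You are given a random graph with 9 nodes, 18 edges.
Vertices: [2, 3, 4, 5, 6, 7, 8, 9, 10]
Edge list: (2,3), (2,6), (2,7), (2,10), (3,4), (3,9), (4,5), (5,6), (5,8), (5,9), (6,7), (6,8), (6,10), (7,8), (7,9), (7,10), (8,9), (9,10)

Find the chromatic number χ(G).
Clique number ω(G) = 4 (lower bound: χ ≥ ω).
The clique on [2, 6, 7, 10] has size 4, forcing χ ≥ 4, and the coloring below uses 4 colors, so χ(G) = 4.
A valid 4-coloring: color 1: [3, 5, 7]; color 2: [4, 6, 9]; color 3: [8, 10]; color 4: [2].

χ(G) = 4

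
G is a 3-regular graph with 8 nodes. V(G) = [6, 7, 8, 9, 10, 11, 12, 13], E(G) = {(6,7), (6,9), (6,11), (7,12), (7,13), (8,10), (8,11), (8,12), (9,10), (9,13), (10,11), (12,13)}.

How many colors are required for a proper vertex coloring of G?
Clique number ω(G) = 3 (lower bound: χ ≥ ω).
The clique on [8, 10, 11] has size 3, forcing χ ≥ 3, and the coloring below uses 3 colors, so χ(G) = 3.
A valid 3-coloring: color 1: [6, 10, 13]; color 2: [7, 8, 9]; color 3: [11, 12].

χ(G) = 3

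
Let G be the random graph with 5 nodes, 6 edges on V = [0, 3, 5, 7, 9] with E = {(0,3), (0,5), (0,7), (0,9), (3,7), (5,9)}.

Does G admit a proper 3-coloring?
Yes, G is 3-colorable

A valid 3-coloring: color 1: [0]; color 2: [5, 7]; color 3: [3, 9].
(χ(G) = 3 ≤ 3.)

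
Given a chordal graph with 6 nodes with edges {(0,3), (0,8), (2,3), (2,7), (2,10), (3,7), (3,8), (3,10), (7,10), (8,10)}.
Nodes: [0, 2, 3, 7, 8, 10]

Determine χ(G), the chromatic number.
χ(G) = 4

Clique number ω(G) = 4 (lower bound: χ ≥ ω).
The clique on [2, 3, 7, 10] has size 4, forcing χ ≥ 4, and the coloring below uses 4 colors, so χ(G) = 4.
A valid 4-coloring: color 1: [3]; color 2: [0, 10]; color 3: [2, 8]; color 4: [7].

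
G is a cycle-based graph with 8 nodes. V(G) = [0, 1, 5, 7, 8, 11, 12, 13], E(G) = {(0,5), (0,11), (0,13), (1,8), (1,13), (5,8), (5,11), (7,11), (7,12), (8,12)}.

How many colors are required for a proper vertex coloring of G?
Clique number ω(G) = 3 (lower bound: χ ≥ ω).
The clique on [0, 5, 11] has size 3, forcing χ ≥ 3, and the coloring below uses 3 colors, so χ(G) = 3.
A valid 3-coloring: color 1: [0, 7, 8]; color 2: [1, 5, 12]; color 3: [11, 13].

χ(G) = 3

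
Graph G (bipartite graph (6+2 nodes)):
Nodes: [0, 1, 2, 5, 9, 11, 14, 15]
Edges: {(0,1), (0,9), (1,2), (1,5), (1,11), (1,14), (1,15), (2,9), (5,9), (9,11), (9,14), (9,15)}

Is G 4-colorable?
A valid 4-coloring: color 1: [1, 9]; color 2: [0, 2, 5, 11, 14, 15].
(χ(G) = 2 ≤ 4.)

Yes, G is 4-colorable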